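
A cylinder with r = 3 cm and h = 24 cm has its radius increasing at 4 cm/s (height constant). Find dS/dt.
240π cm²/s

S = 2πrh + 2πr² (lateral + bases)
dS/dt = (2πh + 4πr)·dr/dt = (2π·24 + 4π·3)·4
= 240π cm²/s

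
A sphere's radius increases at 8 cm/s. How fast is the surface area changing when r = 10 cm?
640π cm²/s

S = 4πr²
dS/dt = dS/dr · dr/dt = 8πr · 8
At r = 10: dS/dt = 640π cm²/s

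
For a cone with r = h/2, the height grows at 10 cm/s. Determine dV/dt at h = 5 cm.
125π/2 cm³/s

V = (1/3)π(h/2)²h = πh³/12
dV/dt = πh²/4 · 10
At h = 5: dV/dt = 125π/2 cm³/s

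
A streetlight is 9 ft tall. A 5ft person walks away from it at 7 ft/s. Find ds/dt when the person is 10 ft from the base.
35/4 ft/s

By similar triangles: 9/(x+s) = 5/s
Solving: s = 5x/4
ds/dt = 5/4 · dx/dt = 5/4 · 7 = 35/4 ft/s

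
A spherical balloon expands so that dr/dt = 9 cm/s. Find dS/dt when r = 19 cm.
1368π cm²/s

S = 4πr²
dS/dt = dS/dr · dr/dt = 8πr · 9
At r = 19: dS/dt = 1368π cm²/s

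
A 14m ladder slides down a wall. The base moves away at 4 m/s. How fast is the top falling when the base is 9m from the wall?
36√115/115 ≈ 3.357 m/s

x² + y² = 14²
2x·dx/dt + 2y·dy/dt = 0
dy/dt = -x/y · dx/dt = -9/√115 · 4 = -36√115/115 m/s
The top is descending at 36√115/115 ≈ 3.357 m/s.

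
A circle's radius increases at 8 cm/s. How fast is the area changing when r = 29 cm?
464π cm²/s

A = πr²
dA/dt = 2πr · dr/dt = 2π(29)(8) = 464π cm²/s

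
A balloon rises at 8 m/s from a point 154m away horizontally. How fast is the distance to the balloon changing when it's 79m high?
632√29957/29957 ≈ 3.651 m/s

z² = 154² + y²
z = √(154² + 79²) = √29957
dz/dt = y/z · dy/dt = 79/√29957 · 8 = 632√29957/29957 ≈ 3.651 m/s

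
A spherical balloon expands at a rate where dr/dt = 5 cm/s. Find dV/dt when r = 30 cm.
18000π cm³/s

V = (4/3)πr³
dV/dt = dV/dr · dr/dt = 4πr² · 5
At r = 30: dV/dt = 18000π cm³/s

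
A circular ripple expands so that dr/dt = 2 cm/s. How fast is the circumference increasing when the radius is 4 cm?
4π cm/s

C = 2πr
dC/dt = 2π · dr/dt = 2π · 2 = 4π cm/s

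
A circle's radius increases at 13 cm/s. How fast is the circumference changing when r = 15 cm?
26π cm/s

C = 2πr
dC/dt = 2π · dr/dt = 2π · 13 = 26π cm/s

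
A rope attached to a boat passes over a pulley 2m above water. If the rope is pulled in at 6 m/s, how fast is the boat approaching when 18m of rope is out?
27√5/10 ≈ 6.037 m/s

rope² = x² + 2²
x = √(18² - 2²) = 8√5
dx/dt = (rope/x) · d(rope)/dt = (18/(8√5)) · (-6) = -27√5/10 m/s
The boat approaches at 27√5/10 ≈ 6.037 m/s.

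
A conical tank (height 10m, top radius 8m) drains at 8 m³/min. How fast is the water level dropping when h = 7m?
25/(98π) ≈ 0.0812 m/min

r/h = 8/10, so r = (4/5)h
V = (1/3)πr²h = (1/3)π((4/5)h)²h = (16/75)πh³
dV/dh = (16/25)πh²
dh/dt = (dV/dt)/(dV/dh) = -8/((16/25)π·7²) = -25/(98π) m/min
The level is dropping at 25/(98π) ≈ 0.0812 m/min.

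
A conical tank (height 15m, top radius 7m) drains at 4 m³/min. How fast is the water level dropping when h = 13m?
900/(8281π) ≈ 0.03459 m/min

r/h = 7/15, so r = (7/15)h
V = (1/3)πr²h = (1/3)π((7/15)h)²h = (49/675)πh³
dV/dh = (49/225)πh²
dh/dt = (dV/dt)/(dV/dh) = -4/((49/225)π·13²) = -900/(8281π) m/min
The level is dropping at 900/(8281π) ≈ 0.03459 m/min.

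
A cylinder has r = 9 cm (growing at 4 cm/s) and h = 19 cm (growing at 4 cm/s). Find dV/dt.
1692π cm³/s

V = πr²h
dV/dt = 2πrh·dr/dt + πr²·dh/dt
= 2π(9)(19)(4) + π(9)²(4)
= 1692π cm³/s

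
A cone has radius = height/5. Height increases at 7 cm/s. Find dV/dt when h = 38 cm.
10108π/25 cm³/s

V = (1/3)π(h/5)²h = πh³/75
dV/dt = πh²/25 · 7
At h = 38: dV/dt = 10108π/25 cm³/s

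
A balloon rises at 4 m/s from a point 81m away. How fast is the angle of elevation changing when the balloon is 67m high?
0.029321 rad/s

tan(θ) = y/81
sec²(θ) · dθ/dt = (1/81) · dy/dt
dθ/dt = cos²(θ)/81 · 4 = 81/(81² + 67²) · 4
dθ/dt = 0.029321 rad/s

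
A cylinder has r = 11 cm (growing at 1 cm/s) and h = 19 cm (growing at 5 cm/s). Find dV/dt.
1023π cm³/s

V = πr²h
dV/dt = 2πrh·dr/dt + πr²·dh/dt
= 2π(11)(19)(1) + π(11)²(5)
= 1023π cm³/s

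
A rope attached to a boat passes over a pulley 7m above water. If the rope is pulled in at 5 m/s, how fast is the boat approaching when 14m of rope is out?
10√3/3 ≈ 5.774 m/s

rope² = x² + 7²
x = √(14² - 7²) = 7√3
dx/dt = (rope/x) · d(rope)/dt = (14/(7√3)) · (-5) = -10√3/3 m/s
The boat approaches at 10√3/3 ≈ 5.774 m/s.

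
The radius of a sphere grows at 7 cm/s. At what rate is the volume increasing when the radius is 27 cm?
20412π cm³/s

V = (4/3)πr³
dV/dt = dV/dr · dr/dt = 4πr² · 7
At r = 27: dV/dt = 20412π cm³/s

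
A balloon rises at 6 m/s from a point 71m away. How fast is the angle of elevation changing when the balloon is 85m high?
0.03473 rad/s

tan(θ) = y/71
sec²(θ) · dθ/dt = (1/71) · dy/dt
dθ/dt = cos²(θ)/71 · 6 = 71/(71² + 85²) · 6
dθ/dt = 0.03473 rad/s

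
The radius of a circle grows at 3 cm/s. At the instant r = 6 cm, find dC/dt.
6π cm/s

C = 2πr
dC/dt = 2π · dr/dt = 2π · 3 = 6π cm/s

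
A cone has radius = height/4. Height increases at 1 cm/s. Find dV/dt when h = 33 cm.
1089π/16 cm³/s

V = (1/3)π(h/4)²h = πh³/48
dV/dt = πh²/16 · 1
At h = 33: dV/dt = 1089π/16 cm³/s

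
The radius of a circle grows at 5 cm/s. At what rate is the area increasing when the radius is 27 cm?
270π cm²/s

A = πr²
dA/dt = 2πr · dr/dt = 2π(27)(5) = 270π cm²/s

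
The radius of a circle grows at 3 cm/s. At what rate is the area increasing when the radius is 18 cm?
108π cm²/s

A = πr²
dA/dt = 2πr · dr/dt = 2π(18)(3) = 108π cm²/s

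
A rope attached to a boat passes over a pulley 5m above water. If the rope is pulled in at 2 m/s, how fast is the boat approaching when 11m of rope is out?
11√6/12 ≈ 2.245 m/s

rope² = x² + 5²
x = √(11² - 5²) = 4√6
dx/dt = (rope/x) · d(rope)/dt = (11/(4√6)) · (-2) = -11√6/12 m/s
The boat approaches at 11√6/12 ≈ 2.245 m/s.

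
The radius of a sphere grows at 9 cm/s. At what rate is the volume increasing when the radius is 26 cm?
24336π cm³/s

V = (4/3)πr³
dV/dt = dV/dr · dr/dt = 4πr² · 9
At r = 26: dV/dt = 24336π cm³/s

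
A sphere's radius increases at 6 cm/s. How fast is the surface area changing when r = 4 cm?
192π cm²/s

S = 4πr²
dS/dt = dS/dr · dr/dt = 8πr · 6
At r = 4: dS/dt = 192π cm²/s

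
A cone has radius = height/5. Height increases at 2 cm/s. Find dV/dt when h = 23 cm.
1058π/25 cm³/s

V = (1/3)π(h/5)²h = πh³/75
dV/dt = πh²/25 · 2
At h = 23: dV/dt = 1058π/25 cm³/s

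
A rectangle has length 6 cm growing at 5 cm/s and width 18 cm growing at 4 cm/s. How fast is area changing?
114 cm²/s

A = lw
dA/dt = w·dl/dt + l·dw/dt = 18·5 + 6·4 = 114 cm²/s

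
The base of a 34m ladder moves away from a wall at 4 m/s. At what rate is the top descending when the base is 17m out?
4√3/3 ≈ 2.309 m/s

x² + y² = 34²
2x·dx/dt + 2y·dy/dt = 0
dy/dt = -x/y · dx/dt = -17/(17√3) · 4 = -4√3/3 m/s
The top is descending at 4√3/3 ≈ 2.309 m/s.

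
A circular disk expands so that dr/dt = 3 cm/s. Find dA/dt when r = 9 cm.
54π cm²/s

A = πr²
dA/dt = 2πr · dr/dt = 2π(9)(3) = 54π cm²/s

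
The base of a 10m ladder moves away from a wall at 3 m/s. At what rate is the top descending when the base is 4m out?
2√21/7 ≈ 1.309 m/s

x² + y² = 10²
2x·dx/dt + 2y·dy/dt = 0
dy/dt = -x/y · dx/dt = -4/(2√21) · 3 = -2√21/7 m/s
The top is descending at 2√21/7 ≈ 1.309 m/s.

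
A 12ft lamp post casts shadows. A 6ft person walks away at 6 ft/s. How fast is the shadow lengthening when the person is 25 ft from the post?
6 ft/s

By similar triangles: 12/(x+s) = 6/s
Solving: s = 6x/6
ds/dt = 6/6 · dx/dt = 1 · 6 = 6 ft/s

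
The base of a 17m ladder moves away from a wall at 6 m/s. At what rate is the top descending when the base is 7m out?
7√15/10 ≈ 2.711 m/s

x² + y² = 17²
2x·dx/dt + 2y·dy/dt = 0
dy/dt = -x/y · dx/dt = -7/(4√15) · 6 = -7√15/10 m/s
The top is descending at 7√15/10 ≈ 2.711 m/s.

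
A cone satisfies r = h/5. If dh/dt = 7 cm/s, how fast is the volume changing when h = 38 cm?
10108π/25 cm³/s

V = (1/3)π(h/5)²h = πh³/75
dV/dt = πh²/25 · 7
At h = 38: dV/dt = 10108π/25 cm³/s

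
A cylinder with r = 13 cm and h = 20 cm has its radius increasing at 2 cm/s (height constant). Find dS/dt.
184π cm²/s

S = 2πrh + 2πr² (lateral + bases)
dS/dt = (2πh + 4πr)·dr/dt = (2π·20 + 4π·13)·2
= 184π cm²/s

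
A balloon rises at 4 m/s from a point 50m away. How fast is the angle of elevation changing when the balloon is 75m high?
0.024615 rad/s

tan(θ) = y/50
sec²(θ) · dθ/dt = (1/50) · dy/dt
dθ/dt = cos²(θ)/50 · 4 = 50/(50² + 75²) · 4
dθ/dt = 0.024615 rad/s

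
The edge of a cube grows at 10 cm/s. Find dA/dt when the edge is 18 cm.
2160 cm²/s

A = 6s²
dA/dt = 12s · ds/dt = 12·18·10 = 2160 cm²/s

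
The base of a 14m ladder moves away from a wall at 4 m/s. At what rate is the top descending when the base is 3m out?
12√187/187 ≈ 0.8775 m/s

x² + y² = 14²
2x·dx/dt + 2y·dy/dt = 0
dy/dt = -x/y · dx/dt = -3/√187 · 4 = -12√187/187 m/s
The top is descending at 12√187/187 ≈ 0.8775 m/s.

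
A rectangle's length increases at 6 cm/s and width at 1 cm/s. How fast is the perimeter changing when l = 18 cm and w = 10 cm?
14 cm/s

P = 2(l + w)
dP/dt = 2(dl/dt + dw/dt) = 2(6 + 1) = 14 cm/s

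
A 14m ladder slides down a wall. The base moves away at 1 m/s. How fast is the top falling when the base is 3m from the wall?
3√187/187 ≈ 0.2194 m/s

x² + y² = 14²
2x·dx/dt + 2y·dy/dt = 0
dy/dt = -x/y · dx/dt = -3/√187 · 1 = -3√187/187 m/s
The top is descending at 3√187/187 ≈ 0.2194 m/s.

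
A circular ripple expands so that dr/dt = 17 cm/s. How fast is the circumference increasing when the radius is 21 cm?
34π cm/s

C = 2πr
dC/dt = 2π · dr/dt = 2π · 17 = 34π cm/s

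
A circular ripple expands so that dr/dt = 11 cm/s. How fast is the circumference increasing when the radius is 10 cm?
22π cm/s

C = 2πr
dC/dt = 2π · dr/dt = 2π · 11 = 22π cm/s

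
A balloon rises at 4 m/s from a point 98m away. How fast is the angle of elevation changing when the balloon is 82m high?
0.024008 rad/s

tan(θ) = y/98
sec²(θ) · dθ/dt = (1/98) · dy/dt
dθ/dt = cos²(θ)/98 · 4 = 98/(98² + 82²) · 4
dθ/dt = 0.024008 rad/s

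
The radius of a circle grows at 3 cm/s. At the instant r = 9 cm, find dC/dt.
6π cm/s

C = 2πr
dC/dt = 2π · dr/dt = 2π · 3 = 6π cm/s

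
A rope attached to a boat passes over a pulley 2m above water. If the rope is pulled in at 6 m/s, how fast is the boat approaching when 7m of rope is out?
14√5/5 ≈ 6.261 m/s

rope² = x² + 2²
x = √(7² - 2²) = 3√5
dx/dt = (rope/x) · d(rope)/dt = (7/(3√5)) · (-6) = -14√5/5 m/s
The boat approaches at 14√5/5 ≈ 6.261 m/s.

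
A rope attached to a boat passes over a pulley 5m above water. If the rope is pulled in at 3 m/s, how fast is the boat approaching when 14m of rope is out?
14√19/19 ≈ 3.212 m/s

rope² = x² + 5²
x = √(14² - 5²) = 3√19
dx/dt = (rope/x) · d(rope)/dt = (14/(3√19)) · (-3) = -14√19/19 m/s
The boat approaches at 14√19/19 ≈ 3.212 m/s.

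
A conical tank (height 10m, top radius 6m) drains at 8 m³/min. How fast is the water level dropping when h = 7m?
200/(441π) ≈ 0.1444 m/min

r/h = 6/10, so r = (3/5)h
V = (1/3)πr²h = (1/3)π((3/5)h)²h = (3/25)πh³
dV/dh = (9/25)πh²
dh/dt = (dV/dt)/(dV/dh) = -8/((9/25)π·7²) = -200/(441π) m/min
The level is dropping at 200/(441π) ≈ 0.1444 m/min.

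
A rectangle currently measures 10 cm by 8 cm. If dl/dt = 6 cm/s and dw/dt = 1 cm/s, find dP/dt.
14 cm/s

P = 2(l + w)
dP/dt = 2(dl/dt + dw/dt) = 2(6 + 1) = 14 cm/s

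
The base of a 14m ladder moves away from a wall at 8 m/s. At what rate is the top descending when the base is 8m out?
32√33/33 ≈ 5.57 m/s

x² + y² = 14²
2x·dx/dt + 2y·dy/dt = 0
dy/dt = -x/y · dx/dt = -8/(2√33) · 8 = -32√33/33 m/s
The top is descending at 32√33/33 ≈ 5.57 m/s.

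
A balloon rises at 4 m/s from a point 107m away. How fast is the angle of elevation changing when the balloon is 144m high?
0.013298 rad/s

tan(θ) = y/107
sec²(θ) · dθ/dt = (1/107) · dy/dt
dθ/dt = cos²(θ)/107 · 4 = 107/(107² + 144²) · 4
dθ/dt = 0.013298 rad/s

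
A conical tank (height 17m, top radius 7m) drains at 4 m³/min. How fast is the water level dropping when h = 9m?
1156/(3969π) ≈ 0.09271 m/min

r/h = 7/17, so r = (7/17)h
V = (1/3)πr²h = (1/3)π((7/17)h)²h = (49/867)πh³
dV/dh = (49/289)πh²
dh/dt = (dV/dt)/(dV/dh) = -4/((49/289)π·9²) = -1156/(3969π) m/min
The level is dropping at 1156/(3969π) ≈ 0.09271 m/min.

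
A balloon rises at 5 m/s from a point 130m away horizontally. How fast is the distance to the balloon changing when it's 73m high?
365√22229/22229 ≈ 2.448 m/s

z² = 130² + y²
z = √(130² + 73²) = √22229
dz/dt = y/z · dy/dt = 73/√22229 · 5 = 365√22229/22229 ≈ 2.448 m/s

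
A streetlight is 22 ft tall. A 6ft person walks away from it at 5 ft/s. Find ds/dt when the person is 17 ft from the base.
15/8 ft/s

By similar triangles: 22/(x+s) = 6/s
Solving: s = 6x/16
ds/dt = 6/16 · dx/dt = 3/8 · 5 = 15/8 ft/s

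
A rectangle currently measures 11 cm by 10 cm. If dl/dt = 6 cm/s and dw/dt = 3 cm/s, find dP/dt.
18 cm/s

P = 2(l + w)
dP/dt = 2(dl/dt + dw/dt) = 2(6 + 3) = 18 cm/s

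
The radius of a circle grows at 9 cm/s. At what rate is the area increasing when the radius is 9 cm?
162π cm²/s

A = πr²
dA/dt = 2πr · dr/dt = 2π(9)(9) = 162π cm²/s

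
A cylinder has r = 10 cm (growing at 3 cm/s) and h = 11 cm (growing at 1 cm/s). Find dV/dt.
760π cm³/s

V = πr²h
dV/dt = 2πrh·dr/dt + πr²·dh/dt
= 2π(10)(11)(3) + π(10)²(1)
= 760π cm³/s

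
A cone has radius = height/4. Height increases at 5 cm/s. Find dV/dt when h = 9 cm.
405π/16 cm³/s

V = (1/3)π(h/4)²h = πh³/48
dV/dt = πh²/16 · 5
At h = 9: dV/dt = 405π/16 cm³/s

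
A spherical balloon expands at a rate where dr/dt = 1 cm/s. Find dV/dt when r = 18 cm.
1296π cm³/s

V = (4/3)πr³
dV/dt = dV/dr · dr/dt = 4πr² · 1
At r = 18: dV/dt = 1296π cm³/s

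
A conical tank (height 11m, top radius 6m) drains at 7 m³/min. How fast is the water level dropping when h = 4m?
847/(576π) ≈ 0.4681 m/min

r/h = 6/11, so r = (6/11)h
V = (1/3)πr²h = (1/3)π((6/11)h)²h = (12/121)πh³
dV/dh = (36/121)πh²
dh/dt = (dV/dt)/(dV/dh) = -7/((36/121)π·4²) = -847/(576π) m/min
The level is dropping at 847/(576π) ≈ 0.4681 m/min.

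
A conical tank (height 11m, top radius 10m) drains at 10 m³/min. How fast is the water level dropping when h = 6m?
121/(360π) ≈ 0.107 m/min

r/h = 10/11, so r = (10/11)h
V = (1/3)πr²h = (1/3)π((10/11)h)²h = (100/363)πh³
dV/dh = (100/121)πh²
dh/dt = (dV/dt)/(dV/dh) = -10/((100/121)π·6²) = -121/(360π) m/min
The level is dropping at 121/(360π) ≈ 0.107 m/min.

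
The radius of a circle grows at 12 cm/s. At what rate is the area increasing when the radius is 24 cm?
576π cm²/s

A = πr²
dA/dt = 2πr · dr/dt = 2π(24)(12) = 576π cm²/s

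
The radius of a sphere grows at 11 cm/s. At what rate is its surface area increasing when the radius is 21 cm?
1848π cm²/s

S = 4πr²
dS/dt = dS/dr · dr/dt = 8πr · 11
At r = 21: dS/dt = 1848π cm²/s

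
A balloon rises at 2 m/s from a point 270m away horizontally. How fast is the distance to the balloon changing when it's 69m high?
46√8629/8629 ≈ 0.4952 m/s

z² = 270² + y²
z = √(270² + 69²) = 3√8629
dz/dt = y/z · dy/dt = 69/(3√8629) · 2 = 46√8629/8629 ≈ 0.4952 m/s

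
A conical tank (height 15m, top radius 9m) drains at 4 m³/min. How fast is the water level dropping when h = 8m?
25/(144π) ≈ 0.05526 m/min

r/h = 9/15, so r = (3/5)h
V = (1/3)πr²h = (1/3)π((3/5)h)²h = (3/25)πh³
dV/dh = (9/25)πh²
dh/dt = (dV/dt)/(dV/dh) = -4/((9/25)π·8²) = -25/(144π) m/min
The level is dropping at 25/(144π) ≈ 0.05526 m/min.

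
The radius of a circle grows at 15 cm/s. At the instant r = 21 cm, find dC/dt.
30π cm/s

C = 2πr
dC/dt = 2π · dr/dt = 2π · 15 = 30π cm/s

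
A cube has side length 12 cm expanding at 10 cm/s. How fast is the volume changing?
4320 cm³/s

V = s³
dV/dt = 3s² · ds/dt = 3·12²·10 = 4320 cm³/s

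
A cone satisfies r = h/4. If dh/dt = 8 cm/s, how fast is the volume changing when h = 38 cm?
722π cm³/s

V = (1/3)π(h/4)²h = πh³/48
dV/dt = πh²/16 · 8
At h = 38: dV/dt = 722π cm³/s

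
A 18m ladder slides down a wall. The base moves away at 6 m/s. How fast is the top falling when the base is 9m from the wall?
2√3 ≈ 3.464 m/s

x² + y² = 18²
2x·dx/dt + 2y·dy/dt = 0
dy/dt = -x/y · dx/dt = -9/(9√3) · 6 = -2√3 m/s
The top is descending at 2√3 ≈ 3.464 m/s.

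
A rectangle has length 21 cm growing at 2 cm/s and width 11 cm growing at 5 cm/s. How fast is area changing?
127 cm²/s

A = lw
dA/dt = w·dl/dt + l·dw/dt = 11·2 + 21·5 = 127 cm²/s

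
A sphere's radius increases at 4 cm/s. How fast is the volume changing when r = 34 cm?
18496π cm³/s

V = (4/3)πr³
dV/dt = dV/dr · dr/dt = 4πr² · 4
At r = 34: dV/dt = 18496π cm³/s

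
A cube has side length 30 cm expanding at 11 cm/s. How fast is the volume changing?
29700 cm³/s

V = s³
dV/dt = 3s² · ds/dt = 3·30²·11 = 29700 cm³/s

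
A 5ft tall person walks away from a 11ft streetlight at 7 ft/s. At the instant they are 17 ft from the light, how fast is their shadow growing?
35/6 ft/s

By similar triangles: 11/(x+s) = 5/s
Solving: s = 5x/6
ds/dt = 5/6 · dx/dt = 5/6 · 7 = 35/6 ft/s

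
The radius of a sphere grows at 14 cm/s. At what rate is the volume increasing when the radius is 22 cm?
27104π cm³/s

V = (4/3)πr³
dV/dt = dV/dr · dr/dt = 4πr² · 14
At r = 22: dV/dt = 27104π cm³/s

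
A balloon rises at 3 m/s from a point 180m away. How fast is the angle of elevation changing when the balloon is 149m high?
0.00989 rad/s

tan(θ) = y/180
sec²(θ) · dθ/dt = (1/180) · dy/dt
dθ/dt = cos²(θ)/180 · 3 = 180/(180² + 149²) · 3
dθ/dt = 0.00989 rad/s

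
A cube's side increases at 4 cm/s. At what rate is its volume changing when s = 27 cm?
8748 cm³/s

V = s³
dV/dt = 3s² · ds/dt = 3·27²·4 = 8748 cm³/s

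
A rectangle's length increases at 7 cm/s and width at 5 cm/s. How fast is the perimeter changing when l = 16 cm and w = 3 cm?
24 cm/s

P = 2(l + w)
dP/dt = 2(dl/dt + dw/dt) = 2(7 + 5) = 24 cm/s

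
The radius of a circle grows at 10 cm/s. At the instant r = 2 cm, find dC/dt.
20π cm/s

C = 2πr
dC/dt = 2π · dr/dt = 2π · 10 = 20π cm/s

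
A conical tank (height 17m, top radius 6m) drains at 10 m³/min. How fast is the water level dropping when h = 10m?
289/(360π) ≈ 0.2555 m/min

r/h = 6/17, so r = (6/17)h
V = (1/3)πr²h = (1/3)π((6/17)h)²h = (12/289)πh³
dV/dh = (36/289)πh²
dh/dt = (dV/dt)/(dV/dh) = -10/((36/289)π·10²) = -289/(360π) m/min
The level is dropping at 289/(360π) ≈ 0.2555 m/min.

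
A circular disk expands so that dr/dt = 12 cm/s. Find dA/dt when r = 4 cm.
96π cm²/s

A = πr²
dA/dt = 2πr · dr/dt = 2π(4)(12) = 96π cm²/s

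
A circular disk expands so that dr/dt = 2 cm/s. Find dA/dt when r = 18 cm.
72π cm²/s

A = πr²
dA/dt = 2πr · dr/dt = 2π(18)(2) = 72π cm²/s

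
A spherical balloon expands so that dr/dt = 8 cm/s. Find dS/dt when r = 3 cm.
192π cm²/s

S = 4πr²
dS/dt = dS/dr · dr/dt = 8πr · 8
At r = 3: dS/dt = 192π cm²/s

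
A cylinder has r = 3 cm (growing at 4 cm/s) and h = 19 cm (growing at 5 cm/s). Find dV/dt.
501π cm³/s

V = πr²h
dV/dt = 2πrh·dr/dt + πr²·dh/dt
= 2π(3)(19)(4) + π(3)²(5)
= 501π cm³/s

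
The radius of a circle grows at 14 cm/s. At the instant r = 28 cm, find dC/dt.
28π cm/s

C = 2πr
dC/dt = 2π · dr/dt = 2π · 14 = 28π cm/s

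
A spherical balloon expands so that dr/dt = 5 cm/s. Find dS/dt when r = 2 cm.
80π cm²/s

S = 4πr²
dS/dt = dS/dr · dr/dt = 8πr · 5
At r = 2: dS/dt = 80π cm²/s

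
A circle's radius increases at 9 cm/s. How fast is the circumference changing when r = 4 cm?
18π cm/s

C = 2πr
dC/dt = 2π · dr/dt = 2π · 9 = 18π cm/s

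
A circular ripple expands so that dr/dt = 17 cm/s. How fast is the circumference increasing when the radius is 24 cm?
34π cm/s

C = 2πr
dC/dt = 2π · dr/dt = 2π · 17 = 34π cm/s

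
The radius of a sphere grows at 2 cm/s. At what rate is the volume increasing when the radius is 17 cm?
2312π cm³/s

V = (4/3)πr³
dV/dt = dV/dr · dr/dt = 4πr² · 2
At r = 17: dV/dt = 2312π cm³/s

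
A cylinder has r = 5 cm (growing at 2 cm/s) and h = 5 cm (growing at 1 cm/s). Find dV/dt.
125π cm³/s

V = πr²h
dV/dt = 2πrh·dr/dt + πr²·dh/dt
= 2π(5)(5)(2) + π(5)²(1)
= 125π cm³/s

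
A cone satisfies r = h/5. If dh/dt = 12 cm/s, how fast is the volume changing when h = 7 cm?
588π/25 cm³/s

V = (1/3)π(h/5)²h = πh³/75
dV/dt = πh²/25 · 12
At h = 7: dV/dt = 588π/25 cm³/s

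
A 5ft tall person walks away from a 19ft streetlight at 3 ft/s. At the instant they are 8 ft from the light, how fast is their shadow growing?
15/14 ft/s

By similar triangles: 19/(x+s) = 5/s
Solving: s = 5x/14
ds/dt = 5/14 · dx/dt = 5/14 · 3 = 15/14 ft/s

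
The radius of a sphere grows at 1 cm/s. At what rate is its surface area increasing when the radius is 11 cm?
88π cm²/s

S = 4πr²
dS/dt = dS/dr · dr/dt = 8πr · 1
At r = 11: dS/dt = 88π cm²/s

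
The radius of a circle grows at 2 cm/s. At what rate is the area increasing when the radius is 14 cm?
56π cm²/s

A = πr²
dA/dt = 2πr · dr/dt = 2π(14)(2) = 56π cm²/s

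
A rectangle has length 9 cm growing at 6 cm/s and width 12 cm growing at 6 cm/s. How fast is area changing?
126 cm²/s

A = lw
dA/dt = w·dl/dt + l·dw/dt = 12·6 + 9·6 = 126 cm²/s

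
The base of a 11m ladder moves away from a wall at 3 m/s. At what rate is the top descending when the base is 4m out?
4√105/35 ≈ 1.171 m/s

x² + y² = 11²
2x·dx/dt + 2y·dy/dt = 0
dy/dt = -x/y · dx/dt = -4/√105 · 3 = -4√105/35 m/s
The top is descending at 4√105/35 ≈ 1.171 m/s.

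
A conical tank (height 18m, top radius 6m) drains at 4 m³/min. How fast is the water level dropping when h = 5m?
36/(25π) ≈ 0.4584 m/min

r/h = 6/18, so r = (1/3)h
V = (1/3)πr²h = (1/3)π((1/3)h)²h = (1/27)πh³
dV/dh = (1/9)πh²
dh/dt = (dV/dt)/(dV/dh) = -4/((1/9)π·5²) = -36/(25π) m/min
The level is dropping at 36/(25π) ≈ 0.4584 m/min.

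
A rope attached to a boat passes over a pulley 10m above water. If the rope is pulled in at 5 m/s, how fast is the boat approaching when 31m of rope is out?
155√861/861 ≈ 5.282 m/s

rope² = x² + 10²
x = √(31² - 10²) = √861
dx/dt = (rope/x) · d(rope)/dt = (31/√861) · (-5) = -155√861/861 m/s
The boat approaches at 155√861/861 ≈ 5.282 m/s.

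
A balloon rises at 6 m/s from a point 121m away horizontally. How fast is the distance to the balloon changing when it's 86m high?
516√22037/22037 ≈ 3.476 m/s

z² = 121² + y²
z = √(121² + 86²) = √22037
dz/dt = y/z · dy/dt = 86/√22037 · 6 = 516√22037/22037 ≈ 3.476 m/s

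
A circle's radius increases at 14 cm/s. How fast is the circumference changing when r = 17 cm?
28π cm/s

C = 2πr
dC/dt = 2π · dr/dt = 2π · 14 = 28π cm/s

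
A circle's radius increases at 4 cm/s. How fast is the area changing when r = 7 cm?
56π cm²/s

A = πr²
dA/dt = 2πr · dr/dt = 2π(7)(4) = 56π cm²/s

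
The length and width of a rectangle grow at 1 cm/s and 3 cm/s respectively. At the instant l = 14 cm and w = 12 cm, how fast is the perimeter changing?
8 cm/s

P = 2(l + w)
dP/dt = 2(dl/dt + dw/dt) = 2(1 + 3) = 8 cm/s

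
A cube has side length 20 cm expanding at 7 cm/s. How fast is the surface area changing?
1680 cm²/s

A = 6s²
dA/dt = 12s · ds/dt = 12·20·7 = 1680 cm²/s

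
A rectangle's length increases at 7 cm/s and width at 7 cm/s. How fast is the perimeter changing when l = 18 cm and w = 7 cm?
28 cm/s

P = 2(l + w)
dP/dt = 2(dl/dt + dw/dt) = 2(7 + 7) = 28 cm/s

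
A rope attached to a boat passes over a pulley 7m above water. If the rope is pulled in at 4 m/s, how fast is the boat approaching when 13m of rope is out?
13√30/15 ≈ 4.747 m/s

rope² = x² + 7²
x = √(13² - 7²) = 2√30
dx/dt = (rope/x) · d(rope)/dt = (13/(2√30)) · (-4) = -13√30/15 m/s
The boat approaches at 13√30/15 ≈ 4.747 m/s.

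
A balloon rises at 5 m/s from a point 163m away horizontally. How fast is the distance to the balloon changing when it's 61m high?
61√30290/6058 ≈ 1.752 m/s

z² = 163² + y²
z = √(163² + 61²) = √30290
dz/dt = y/z · dy/dt = 61/√30290 · 5 = 61√30290/6058 ≈ 1.752 m/s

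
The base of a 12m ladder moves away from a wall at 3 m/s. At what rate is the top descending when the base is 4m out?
3√2/4 ≈ 1.061 m/s

x² + y² = 12²
2x·dx/dt + 2y·dy/dt = 0
dy/dt = -x/y · dx/dt = -4/(8√2) · 3 = -3√2/4 m/s
The top is descending at 3√2/4 ≈ 1.061 m/s.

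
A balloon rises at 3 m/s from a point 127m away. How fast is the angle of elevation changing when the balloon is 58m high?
0.019545 rad/s

tan(θ) = y/127
sec²(θ) · dθ/dt = (1/127) · dy/dt
dθ/dt = cos²(θ)/127 · 3 = 127/(127² + 58²) · 3
dθ/dt = 0.019545 rad/s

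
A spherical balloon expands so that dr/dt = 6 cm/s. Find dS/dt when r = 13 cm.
624π cm²/s

S = 4πr²
dS/dt = dS/dr · dr/dt = 8πr · 6
At r = 13: dS/dt = 624π cm²/s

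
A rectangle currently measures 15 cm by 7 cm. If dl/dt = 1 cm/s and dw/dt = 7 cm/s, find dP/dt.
16 cm/s

P = 2(l + w)
dP/dt = 2(dl/dt + dw/dt) = 2(1 + 7) = 16 cm/s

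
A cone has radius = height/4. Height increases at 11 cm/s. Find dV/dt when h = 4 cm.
11π cm³/s

V = (1/3)π(h/4)²h = πh³/48
dV/dt = πh²/16 · 11
At h = 4: dV/dt = 11π cm³/s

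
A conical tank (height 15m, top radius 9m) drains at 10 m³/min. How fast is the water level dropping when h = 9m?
250/(729π) ≈ 0.1092 m/min

r/h = 9/15, so r = (3/5)h
V = (1/3)πr²h = (1/3)π((3/5)h)²h = (3/25)πh³
dV/dh = (9/25)πh²
dh/dt = (dV/dt)/(dV/dh) = -10/((9/25)π·9²) = -250/(729π) m/min
The level is dropping at 250/(729π) ≈ 0.1092 m/min.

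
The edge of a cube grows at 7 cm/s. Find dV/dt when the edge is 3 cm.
189 cm³/s

V = s³
dV/dt = 3s² · ds/dt = 3·3²·7 = 189 cm³/s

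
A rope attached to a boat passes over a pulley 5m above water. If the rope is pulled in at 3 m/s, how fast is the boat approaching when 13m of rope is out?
13/4 = 3.25 m/s

rope² = x² + 5²
x = √(13² - 5²) = 12
dx/dt = (rope/x) · d(rope)/dt = (13/12) · (-3) = -13/4 m/s
The boat approaches at 13/4 = 3.25 m/s.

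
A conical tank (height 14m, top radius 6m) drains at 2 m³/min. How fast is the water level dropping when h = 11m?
98/(1089π) ≈ 0.02864 m/min

r/h = 6/14, so r = (3/7)h
V = (1/3)πr²h = (1/3)π((3/7)h)²h = (3/49)πh³
dV/dh = (9/49)πh²
dh/dt = (dV/dt)/(dV/dh) = -2/((9/49)π·11²) = -98/(1089π) m/min
The level is dropping at 98/(1089π) ≈ 0.02864 m/min.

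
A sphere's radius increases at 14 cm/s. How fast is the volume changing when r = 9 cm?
4536π cm³/s

V = (4/3)πr³
dV/dt = dV/dr · dr/dt = 4πr² · 14
At r = 9: dV/dt = 4536π cm³/s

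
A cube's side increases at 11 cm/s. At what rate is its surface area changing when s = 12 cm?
1584 cm²/s

A = 6s²
dA/dt = 12s · ds/dt = 12·12·11 = 1584 cm²/s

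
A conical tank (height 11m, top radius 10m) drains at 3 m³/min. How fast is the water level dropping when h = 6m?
121/(1200π) ≈ 0.0321 m/min

r/h = 10/11, so r = (10/11)h
V = (1/3)πr²h = (1/3)π((10/11)h)²h = (100/363)πh³
dV/dh = (100/121)πh²
dh/dt = (dV/dt)/(dV/dh) = -3/((100/121)π·6²) = -121/(1200π) m/min
The level is dropping at 121/(1200π) ≈ 0.0321 m/min.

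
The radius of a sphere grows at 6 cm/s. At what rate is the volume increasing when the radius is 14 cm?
4704π cm³/s

V = (4/3)πr³
dV/dt = dV/dr · dr/dt = 4πr² · 6
At r = 14: dV/dt = 4704π cm³/s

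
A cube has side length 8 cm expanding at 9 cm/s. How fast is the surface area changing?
864 cm²/s

A = 6s²
dA/dt = 12s · ds/dt = 12·8·9 = 864 cm²/s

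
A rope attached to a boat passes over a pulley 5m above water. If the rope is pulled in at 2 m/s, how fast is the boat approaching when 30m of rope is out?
12√35/35 ≈ 2.028 m/s

rope² = x² + 5²
x = √(30² - 5²) = 5√35
dx/dt = (rope/x) · d(rope)/dt = (30/(5√35)) · (-2) = -12√35/35 m/s
The boat approaches at 12√35/35 ≈ 2.028 m/s.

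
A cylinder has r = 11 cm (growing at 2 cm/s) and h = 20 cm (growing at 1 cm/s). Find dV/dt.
1001π cm³/s

V = πr²h
dV/dt = 2πrh·dr/dt + πr²·dh/dt
= 2π(11)(20)(2) + π(11)²(1)
= 1001π cm³/s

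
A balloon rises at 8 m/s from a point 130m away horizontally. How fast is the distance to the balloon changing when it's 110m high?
44√290/145 ≈ 5.168 m/s

z² = 130² + y²
z = √(130² + 110²) = 10√290
dz/dt = y/z · dy/dt = 110/(10√290) · 8 = 44√290/145 ≈ 5.168 m/s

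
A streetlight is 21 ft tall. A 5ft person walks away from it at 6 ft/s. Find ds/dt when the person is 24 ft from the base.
15/8 ft/s

By similar triangles: 21/(x+s) = 5/s
Solving: s = 5x/16
ds/dt = 5/16 · dx/dt = 5/16 · 6 = 15/8 ft/s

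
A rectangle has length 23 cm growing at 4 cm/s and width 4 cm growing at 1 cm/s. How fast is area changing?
39 cm²/s

A = lw
dA/dt = w·dl/dt + l·dw/dt = 4·4 + 23·1 = 39 cm²/s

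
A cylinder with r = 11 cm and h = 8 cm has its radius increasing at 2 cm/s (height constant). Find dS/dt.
120π cm²/s

S = 2πrh + 2πr² (lateral + bases)
dS/dt = (2πh + 4πr)·dr/dt = (2π·8 + 4π·11)·2
= 120π cm²/s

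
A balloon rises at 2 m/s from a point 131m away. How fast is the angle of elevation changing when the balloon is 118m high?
0.008429 rad/s

tan(θ) = y/131
sec²(θ) · dθ/dt = (1/131) · dy/dt
dθ/dt = cos²(θ)/131 · 2 = 131/(131² + 118²) · 2
dθ/dt = 0.008429 rad/s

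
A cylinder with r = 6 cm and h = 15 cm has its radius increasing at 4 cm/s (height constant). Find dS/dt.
216π cm²/s

S = 2πrh + 2πr² (lateral + bases)
dS/dt = (2πh + 4πr)·dr/dt = (2π·15 + 4π·6)·4
= 216π cm²/s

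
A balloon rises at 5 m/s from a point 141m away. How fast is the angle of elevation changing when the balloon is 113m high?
0.021593 rad/s

tan(θ) = y/141
sec²(θ) · dθ/dt = (1/141) · dy/dt
dθ/dt = cos²(θ)/141 · 5 = 141/(141² + 113²) · 5
dθ/dt = 0.021593 rad/s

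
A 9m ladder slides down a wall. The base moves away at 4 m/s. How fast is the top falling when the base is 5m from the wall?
5√14/7 ≈ 2.673 m/s

x² + y² = 9²
2x·dx/dt + 2y·dy/dt = 0
dy/dt = -x/y · dx/dt = -5/(2√14) · 4 = -5√14/7 m/s
The top is descending at 5√14/7 ≈ 2.673 m/s.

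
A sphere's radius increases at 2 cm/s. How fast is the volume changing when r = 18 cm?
2592π cm³/s

V = (4/3)πr³
dV/dt = dV/dr · dr/dt = 4πr² · 2
At r = 18: dV/dt = 2592π cm³/s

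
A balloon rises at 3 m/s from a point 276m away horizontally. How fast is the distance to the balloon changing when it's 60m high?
15√554/554 ≈ 0.6373 m/s

z² = 276² + y²
z = √(276² + 60²) = 12√554
dz/dt = y/z · dy/dt = 60/(12√554) · 3 = 15√554/554 ≈ 0.6373 m/s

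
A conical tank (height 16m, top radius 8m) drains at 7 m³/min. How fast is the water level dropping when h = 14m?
1/(7π) ≈ 0.04547 m/min

r/h = 8/16, so r = (1/2)h
V = (1/3)πr²h = (1/3)π((1/2)h)²h = (1/12)πh³
dV/dh = (1/4)πh²
dh/dt = (dV/dt)/(dV/dh) = -7/((1/4)π·14²) = -1/(7π) m/min
The level is dropping at 1/(7π) ≈ 0.04547 m/min.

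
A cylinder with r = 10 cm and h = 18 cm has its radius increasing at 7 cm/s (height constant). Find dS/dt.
532π cm²/s

S = 2πrh + 2πr² (lateral + bases)
dS/dt = (2πh + 4πr)·dr/dt = (2π·18 + 4π·10)·7
= 532π cm²/s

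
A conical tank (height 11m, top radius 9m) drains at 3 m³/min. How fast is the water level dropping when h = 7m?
121/(1323π) ≈ 0.02911 m/min

r/h = 9/11, so r = (9/11)h
V = (1/3)πr²h = (1/3)π((9/11)h)²h = (27/121)πh³
dV/dh = (81/121)πh²
dh/dt = (dV/dt)/(dV/dh) = -3/((81/121)π·7²) = -121/(1323π) m/min
The level is dropping at 121/(1323π) ≈ 0.02911 m/min.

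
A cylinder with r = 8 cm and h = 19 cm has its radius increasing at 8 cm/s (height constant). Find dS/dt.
560π cm²/s

S = 2πrh + 2πr² (lateral + bases)
dS/dt = (2πh + 4πr)·dr/dt = (2π·19 + 4π·8)·8
= 560π cm²/s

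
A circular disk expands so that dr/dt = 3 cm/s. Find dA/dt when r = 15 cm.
90π cm²/s

A = πr²
dA/dt = 2πr · dr/dt = 2π(15)(3) = 90π cm²/s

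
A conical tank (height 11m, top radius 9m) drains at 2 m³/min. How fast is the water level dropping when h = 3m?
242/(729π) ≈ 0.1057 m/min

r/h = 9/11, so r = (9/11)h
V = (1/3)πr²h = (1/3)π((9/11)h)²h = (27/121)πh³
dV/dh = (81/121)πh²
dh/dt = (dV/dt)/(dV/dh) = -2/((81/121)π·3²) = -242/(729π) m/min
The level is dropping at 242/(729π) ≈ 0.1057 m/min.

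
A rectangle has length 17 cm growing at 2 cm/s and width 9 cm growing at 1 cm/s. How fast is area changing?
35 cm²/s

A = lw
dA/dt = w·dl/dt + l·dw/dt = 9·2 + 17·1 = 35 cm²/s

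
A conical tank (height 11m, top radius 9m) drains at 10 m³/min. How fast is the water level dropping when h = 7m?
1210/(3969π) ≈ 0.09704 m/min

r/h = 9/11, so r = (9/11)h
V = (1/3)πr²h = (1/3)π((9/11)h)²h = (27/121)πh³
dV/dh = (81/121)πh²
dh/dt = (dV/dt)/(dV/dh) = -10/((81/121)π·7²) = -1210/(3969π) m/min
The level is dropping at 1210/(3969π) ≈ 0.09704 m/min.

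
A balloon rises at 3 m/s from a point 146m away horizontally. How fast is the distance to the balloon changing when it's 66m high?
99√6418/6418 ≈ 1.236 m/s

z² = 146² + y²
z = √(146² + 66²) = 2√6418
dz/dt = y/z · dy/dt = 66/(2√6418) · 3 = 99√6418/6418 ≈ 1.236 m/s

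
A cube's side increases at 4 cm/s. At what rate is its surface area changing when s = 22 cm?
1056 cm²/s

A = 6s²
dA/dt = 12s · ds/dt = 12·22·4 = 1056 cm²/s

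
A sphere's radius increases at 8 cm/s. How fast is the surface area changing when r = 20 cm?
1280π cm²/s

S = 4πr²
dS/dt = dS/dr · dr/dt = 8πr · 8
At r = 20: dS/dt = 1280π cm²/s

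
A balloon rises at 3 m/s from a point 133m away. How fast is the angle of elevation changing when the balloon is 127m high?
0.011798 rad/s

tan(θ) = y/133
sec²(θ) · dθ/dt = (1/133) · dy/dt
dθ/dt = cos²(θ)/133 · 3 = 133/(133² + 127²) · 3
dθ/dt = 0.011798 rad/s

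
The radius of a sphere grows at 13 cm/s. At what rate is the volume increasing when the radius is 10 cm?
5200π cm³/s

V = (4/3)πr³
dV/dt = dV/dr · dr/dt = 4πr² · 13
At r = 10: dV/dt = 5200π cm³/s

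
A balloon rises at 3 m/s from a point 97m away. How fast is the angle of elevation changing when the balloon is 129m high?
0.011171 rad/s

tan(θ) = y/97
sec²(θ) · dθ/dt = (1/97) · dy/dt
dθ/dt = cos²(θ)/97 · 3 = 97/(97² + 129²) · 3
dθ/dt = 0.011171 rad/s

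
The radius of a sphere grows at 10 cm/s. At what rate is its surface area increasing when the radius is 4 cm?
320π cm²/s

S = 4πr²
dS/dt = dS/dr · dr/dt = 8πr · 10
At r = 4: dS/dt = 320π cm²/s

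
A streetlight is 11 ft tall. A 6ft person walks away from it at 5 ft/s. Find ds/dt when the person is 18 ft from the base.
6 ft/s

By similar triangles: 11/(x+s) = 6/s
Solving: s = 6x/5
ds/dt = 6/5 · dx/dt = 6/5 · 5 = 6 ft/s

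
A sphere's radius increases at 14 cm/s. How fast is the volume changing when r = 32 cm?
57344π cm³/s

V = (4/3)πr³
dV/dt = dV/dr · dr/dt = 4πr² · 14
At r = 32: dV/dt = 57344π cm³/s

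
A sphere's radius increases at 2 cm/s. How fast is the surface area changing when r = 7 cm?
112π cm²/s

S = 4πr²
dS/dt = dS/dr · dr/dt = 8πr · 2
At r = 7: dS/dt = 112π cm²/s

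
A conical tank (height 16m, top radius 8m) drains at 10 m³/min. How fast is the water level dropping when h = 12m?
5/(18π) ≈ 0.08842 m/min

r/h = 8/16, so r = (1/2)h
V = (1/3)πr²h = (1/3)π((1/2)h)²h = (1/12)πh³
dV/dh = (1/4)πh²
dh/dt = (dV/dt)/(dV/dh) = -10/((1/4)π·12²) = -5/(18π) m/min
The level is dropping at 5/(18π) ≈ 0.08842 m/min.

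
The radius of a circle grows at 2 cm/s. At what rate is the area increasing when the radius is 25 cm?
100π cm²/s

A = πr²
dA/dt = 2πr · dr/dt = 2π(25)(2) = 100π cm²/s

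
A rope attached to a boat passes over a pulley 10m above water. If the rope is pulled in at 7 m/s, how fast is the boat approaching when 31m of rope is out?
31√861/123 ≈ 7.395 m/s

rope² = x² + 10²
x = √(31² - 10²) = √861
dx/dt = (rope/x) · d(rope)/dt = (31/√861) · (-7) = -31√861/123 m/s
The boat approaches at 31√861/123 ≈ 7.395 m/s.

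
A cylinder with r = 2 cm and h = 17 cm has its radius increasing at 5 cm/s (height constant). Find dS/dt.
210π cm²/s

S = 2πrh + 2πr² (lateral + bases)
dS/dt = (2πh + 4πr)·dr/dt = (2π·17 + 4π·2)·5
= 210π cm²/s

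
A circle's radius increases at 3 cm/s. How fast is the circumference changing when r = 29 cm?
6π cm/s

C = 2πr
dC/dt = 2π · dr/dt = 2π · 3 = 6π cm/s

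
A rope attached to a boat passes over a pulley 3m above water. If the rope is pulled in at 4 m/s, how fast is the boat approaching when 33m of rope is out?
11√30/15 ≈ 4.017 m/s

rope² = x² + 3²
x = √(33² - 3²) = 6√30
dx/dt = (rope/x) · d(rope)/dt = (33/(6√30)) · (-4) = -11√30/15 m/s
The boat approaches at 11√30/15 ≈ 4.017 m/s.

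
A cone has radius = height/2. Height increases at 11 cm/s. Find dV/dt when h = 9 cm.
891π/4 cm³/s

V = (1/3)π(h/2)²h = πh³/12
dV/dt = πh²/4 · 11
At h = 9: dV/dt = 891π/4 cm³/s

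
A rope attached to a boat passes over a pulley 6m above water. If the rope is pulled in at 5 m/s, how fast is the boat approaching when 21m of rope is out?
7√5/3 ≈ 5.217 m/s

rope² = x² + 6²
x = √(21² - 6²) = 9√5
dx/dt = (rope/x) · d(rope)/dt = (21/(9√5)) · (-5) = -7√5/3 m/s
The boat approaches at 7√5/3 ≈ 5.217 m/s.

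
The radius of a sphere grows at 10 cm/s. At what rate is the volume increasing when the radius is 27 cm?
29160π cm³/s

V = (4/3)πr³
dV/dt = dV/dr · dr/dt = 4πr² · 10
At r = 27: dV/dt = 29160π cm³/s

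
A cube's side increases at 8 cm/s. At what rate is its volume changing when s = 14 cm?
4704 cm³/s

V = s³
dV/dt = 3s² · ds/dt = 3·14²·8 = 4704 cm³/s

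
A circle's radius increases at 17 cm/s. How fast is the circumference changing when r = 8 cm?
34π cm/s

C = 2πr
dC/dt = 2π · dr/dt = 2π · 17 = 34π cm/s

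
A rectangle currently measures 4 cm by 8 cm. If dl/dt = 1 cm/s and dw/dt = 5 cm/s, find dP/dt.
12 cm/s

P = 2(l + w)
dP/dt = 2(dl/dt + dw/dt) = 2(1 + 5) = 12 cm/s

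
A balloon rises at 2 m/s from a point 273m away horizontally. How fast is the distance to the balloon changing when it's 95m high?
95√83554/41777 ≈ 0.6573 m/s

z² = 273² + y²
z = √(273² + 95²) = √83554
dz/dt = y/z · dy/dt = 95/√83554 · 2 = 95√83554/41777 ≈ 0.6573 m/s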